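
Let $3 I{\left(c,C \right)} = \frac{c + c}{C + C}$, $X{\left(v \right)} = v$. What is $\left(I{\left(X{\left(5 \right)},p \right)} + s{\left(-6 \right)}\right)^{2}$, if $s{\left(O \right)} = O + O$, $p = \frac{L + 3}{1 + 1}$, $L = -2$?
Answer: $\frac{676}{9} \approx 75.111$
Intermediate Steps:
$p = \frac{1}{2}$ ($p = \frac{-2 + 3}{1 + 1} = 1 \cdot \frac{1}{2} = \frac{1}{2} \approx 0.5$)
$I{\left(c,C \right)} = \frac{c}{3 C}$ ($I{\left(c,C \right)} = \frac{\left(c + c\right) \frac{1}{C + C}}{3} = \frac{2 c \frac{1}{2 C}}{3} = \frac{c \frac{1}{C}}{3} = \frac{c}{3 C}$)
$s{\left(O \right)} = 2 O$
$\left(I{\left(X{\left(5 \right)},p \right)} + s{\left(-6 \right)}\right)^{2} = \left(\frac{1}{3} \cdot 5 \frac{1}{\frac{1}{2}} + 2 \left(-6\right)\right)^{2} = \left(\frac{1}{3} \cdot 5 \cdot 2 - 12\right)^{2} = \left(\frac{10}{3} - 12\right)^{2} = \left(- \frac{26}{3}\right)^{2} = \frac{676}{9}$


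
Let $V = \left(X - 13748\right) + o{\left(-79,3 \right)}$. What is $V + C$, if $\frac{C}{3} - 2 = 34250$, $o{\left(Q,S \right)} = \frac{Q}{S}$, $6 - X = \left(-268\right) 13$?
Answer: $\frac{277415}{3} \approx 92472.0$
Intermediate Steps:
$X = 3490$ ($X = 6 - \left(-268\right) 13 = 6 - -3484 = 6 + 3484 = 3490$)
$C = 102756$ ($C = 6 + 3 \cdot 34250 = 6 + 102750 = 102756$)
$V = - \frac{30853}{3}$ ($V = \left(3490 - 13748\right) - \frac{79}{3} = -10258 - \frac{79}{3} = - \frac{30853}{3} \approx -10284.0$)
$V + C = - \frac{30853}{3} + 102756 = \frac{277415}{3}$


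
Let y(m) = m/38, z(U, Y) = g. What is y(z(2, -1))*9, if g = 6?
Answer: 27/19 ≈ 1.4211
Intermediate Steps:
z(U, Y) = 6
y(m) = m/38 (y(m) = m*(1/38) = m/38)
y(z(2, -1))*9 = ((1/38)*6)*9 = (3/19)*9 = 27/19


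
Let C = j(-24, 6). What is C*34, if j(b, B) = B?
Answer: 204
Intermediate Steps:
C = 6
C*34 = 6*34 = 204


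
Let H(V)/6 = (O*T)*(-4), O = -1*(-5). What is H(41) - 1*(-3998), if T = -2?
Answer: 4238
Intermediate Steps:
O = 5
H(V) = 240 (H(V) = 6*((5*(-2))*(-4)) = 6*(-10*(-4)) = 6*40 = 240)
H(41) - 1*(-3998) = 240 - 1*(-3998) = 240 + 3998 = 4238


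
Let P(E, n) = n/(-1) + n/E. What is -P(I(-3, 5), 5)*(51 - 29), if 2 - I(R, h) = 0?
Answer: 55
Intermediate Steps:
I(R, h) = 2 (I(R, h) = 2 - 1*0 = 2 + 0 = 2)
P(E, n) = -n + n/E (P(E, n) = n*(-1) + n/E = -n + n/E)
-P(I(-3, 5), 5)*(51 - 29) = -(-1*5 + 5/2)*(51 - 29) = -(-5 + 5*(½))*22 = -(-5 + 5/2)*22 = -(-5)*22/2 = -1*(-55) = 55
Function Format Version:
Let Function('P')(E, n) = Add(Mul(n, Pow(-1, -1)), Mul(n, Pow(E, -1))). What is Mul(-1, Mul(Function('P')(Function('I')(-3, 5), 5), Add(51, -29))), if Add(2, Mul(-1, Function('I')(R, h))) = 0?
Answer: 55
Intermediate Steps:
Function('I')(R, h) = 2 (Function('I')(R, h) = Add(2, Mul(-1, 0)) = Add(2, 0) = 2)
Function('P')(E, n) = Add(Mul(-1, n), Mul(n, Pow(E, -1))) (Function('P')(E, n) = Add(Mul(n, -1), Mul(n, Pow(E, -1))) = Add(Mul(-1, n), Mul(n, Pow(E, -1))))
Mul(-1, Mul(Function('P')(Function('I')(-3, 5), 5), Add(51, -29))) = Mul(-1, Mul(Add(Mul(-1, 5), Mul(5, Pow(2, -1))), Add(51, -29))) = Mul(-1, Mul(Add(-5, Mul(5, Rational(1, 2))), 22)) = Mul(-1, Mul(Add(-5, Rational(5, 2)), 22)) = Mul(-1, Mul(Rational(-5, 2), 22)) = Mul(-1, -55) = 55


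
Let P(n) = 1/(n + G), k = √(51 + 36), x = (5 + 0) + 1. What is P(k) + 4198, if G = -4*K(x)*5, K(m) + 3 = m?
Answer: 4915838/1171 - √87/3513 ≈ 4198.0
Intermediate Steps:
x = 6 (x = 5 + 1 = 6)
K(m) = -3 + m
k = √87 ≈ 9.3274
G = -60 (G = -4*(-3 + 6)*5 = -4*3*5 = -12*5 = -60)
P(n) = 1/(-60 + n) (P(n) = 1/(n - 60) = 1/(-60 + n))
P(k) + 4198 = 1/(-60 + √87) + 4198 = 4198 + 1/(-60 + √87)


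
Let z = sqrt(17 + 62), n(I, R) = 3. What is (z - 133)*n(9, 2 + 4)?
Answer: -399 + 3*sqrt(79) ≈ -372.34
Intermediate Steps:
z = sqrt(79) ≈ 8.8882
(z - 133)*n(9, 2 + 4) = (sqrt(79) - 133)*3 = (-133 + sqrt(79))*3 = -399 + 3*sqrt(79)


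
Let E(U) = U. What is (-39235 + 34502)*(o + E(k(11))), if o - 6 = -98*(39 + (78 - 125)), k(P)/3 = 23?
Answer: -4065647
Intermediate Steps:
k(P) = 69 (k(P) = 3*23 = 69)
o = 790 (o = 6 - 98*(39 + (78 - 125)) = 6 - 98*(39 - 47) = 6 - 98*(-8) = 6 + 784 = 790)
(-39235 + 34502)*(o + E(k(11))) = (-39235 + 34502)*(790 + 69) = -4733*859 = -4065647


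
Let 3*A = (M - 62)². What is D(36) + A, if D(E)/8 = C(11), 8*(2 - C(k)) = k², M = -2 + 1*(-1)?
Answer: 3910/3 ≈ 1303.3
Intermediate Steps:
M = -3 (M = -2 - 1 = -3)
C(k) = 2 - k²/8
D(E) = -105 (D(E) = 8*(2 - ⅛*11²) = 8*(2 - ⅛*121) = 8*(2 - 121/8) = 8*(-105/8) = -105)
A = 4225/3 (A = (-3 - 62)²/3 = (⅓)*(-65)² = (⅓)*4225 = 4225/3 ≈ 1408.3)
D(36) + A = -105 + 4225/3 = 3910/3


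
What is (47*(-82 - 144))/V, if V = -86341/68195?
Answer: 724367290/86341 ≈ 8389.6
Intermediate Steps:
V = -86341/68195 (V = -86341*1/68195 = -86341/68195 ≈ -1.2661)
(47*(-82 - 144))/V = (47*(-82 - 144))/(-86341/68195) = (47*(-226))*(-68195/86341) = -10622*(-68195/86341) = 724367290/86341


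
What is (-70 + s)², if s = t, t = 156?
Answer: 7396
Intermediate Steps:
s = 156
(-70 + s)² = (-70 + 156)² = 86² = 7396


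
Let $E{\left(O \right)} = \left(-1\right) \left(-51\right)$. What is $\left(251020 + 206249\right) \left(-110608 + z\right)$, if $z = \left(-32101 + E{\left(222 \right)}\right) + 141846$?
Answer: $-371302428$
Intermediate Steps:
$E{\left(O \right)} = 51$
$z = 109796$ ($z = \left(-32101 + 51\right) + 141846 = -32050 + 141846 = 109796$)
$\left(251020 + 206249\right) \left(-110608 + z\right) = \left(251020 + 206249\right) \left(-110608 + 109796\right) = 457269 \left(-812\right) = -371302428$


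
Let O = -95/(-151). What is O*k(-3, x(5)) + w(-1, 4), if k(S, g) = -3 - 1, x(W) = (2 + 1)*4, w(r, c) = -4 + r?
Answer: -1135/151 ≈ -7.5166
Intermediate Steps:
x(W) = 12 (x(W) = 3*4 = 12)
k(S, g) = -4
O = 95/151 (O = -95*(-1/151) = 95/151 ≈ 0.62914)
O*k(-3, x(5)) + w(-1, 4) = (95/151)*(-4) + (-4 - 1) = -380/151 - 5 = -1135/151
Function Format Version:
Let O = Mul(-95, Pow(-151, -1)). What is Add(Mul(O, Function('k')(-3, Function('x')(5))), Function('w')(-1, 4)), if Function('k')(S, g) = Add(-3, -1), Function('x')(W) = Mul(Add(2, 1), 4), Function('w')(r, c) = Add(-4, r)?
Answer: Rational(-1135, 151) ≈ -7.5166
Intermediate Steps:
Function('x')(W) = 12 (Function('x')(W) = Mul(3, 4) = 12)
Function('k')(S, g) = -4
O = Rational(95, 151) (O = Mul(-95, Rational(-1, 151)) = Rational(95, 151) ≈ 0.62914)
Add(Mul(O, Function('k')(-3, Function('x')(5))), Function('w')(-1, 4)) = Add(Mul(Rational(95, 151), -4), Add(-4, -1)) = Add(Rational(-380, 151), -5) = Rational(-1135, 151)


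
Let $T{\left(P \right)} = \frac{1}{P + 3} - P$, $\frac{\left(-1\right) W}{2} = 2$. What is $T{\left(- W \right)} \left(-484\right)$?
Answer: $\frac{13068}{7} \approx 1866.9$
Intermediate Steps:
$W = -4$ ($W = \left(-2\right) 2 = -4$)
$T{\left(P \right)} = \frac{1}{3 + P} - P$
$T{\left(- W \right)} \left(-484\right) = \frac{1 - \left(\left(-1\right) \left(-4\right)\right)^{2} - 3 \left(\left(-1\right) \left(-4\right)\right)}{3 - -4} \left(-484\right) = \frac{1 - 4^{2} - 12}{3 + 4} \left(-484\right) = \frac{1 - 16 - 12}{7} \left(-484\right) = \frac{1}{7} \left(-27\right) \left(-484\right) = \left(- \frac{27}{7}\right) \left(-484\right) = \frac{13068}{7}$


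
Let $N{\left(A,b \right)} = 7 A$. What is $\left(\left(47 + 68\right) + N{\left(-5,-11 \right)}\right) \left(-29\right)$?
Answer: $-2320$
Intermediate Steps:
$\left(\left(47 + 68\right) + N{\left(-5,-11 \right)}\right) \left(-29\right) = \left(\left(47 + 68\right) + 7 \left(-5\right)\right) \left(-29\right) = \left(115 - 35\right) \left(-29\right) = 80 \left(-29\right) = -2320$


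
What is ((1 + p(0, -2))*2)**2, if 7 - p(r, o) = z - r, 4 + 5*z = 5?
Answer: 6084/25 ≈ 243.36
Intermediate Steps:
z = 1/5 (z = -4/5 + (1/5)*5 = -4/5 + 1 = 1/5 ≈ 0.20000)
p(r, o) = 34/5 + r (p(r, o) = 7 - (1/5 - r) = 7 + (-1/5 + r) = 34/5 + r)
((1 + p(0, -2))*2)**2 = ((1 + (34/5 + 0))*2)**2 = ((1 + 34/5)*2)**2 = ((39/5)*2)**2 = (78/5)**2 = 6084/25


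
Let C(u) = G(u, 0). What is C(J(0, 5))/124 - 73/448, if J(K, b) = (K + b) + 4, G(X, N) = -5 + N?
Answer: -2823/13888 ≈ -0.20327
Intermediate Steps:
J(K, b) = 4 + K + b
C(u) = -5 (C(u) = -5 + 0 = -5)
C(J(0, 5))/124 - 73/448 = -5/124 - 73/448 = -2823/13888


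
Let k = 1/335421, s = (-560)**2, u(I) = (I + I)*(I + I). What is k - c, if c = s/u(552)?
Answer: -45653996/177437709 ≈ -0.25730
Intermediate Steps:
u(I) = 4*I**2 (u(I) = (2*I)*(2*I) = 4*I**2)
s = 313600
c = 1225/4761 (c = 313600/((4*552**2)) = 313600/((4*304704)) = 313600/1218816 = 313600*(1/1218816) = 1225/4761 ≈ 0.25730)
k = 1/335421 ≈ 2.9813e-6
k - c = 1/335421 - 1*1225/4761 = 1/335421 - 1225/4761 = -45653996/177437709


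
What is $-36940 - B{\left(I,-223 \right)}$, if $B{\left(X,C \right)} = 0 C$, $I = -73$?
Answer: $-36940$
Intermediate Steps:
$B{\left(X,C \right)} = 0$
$-36940 - B{\left(I,-223 \right)} = -36940 - 0 = -36940 + 0 = -36940$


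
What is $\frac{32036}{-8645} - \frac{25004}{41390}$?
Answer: $- \frac{154212962}{35781655} \approx -4.3098$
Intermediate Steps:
$\frac{32036}{-8645} - \frac{25004}{41390} = 32036 \left(- \frac{1}{8645}\right) - \frac{12502}{20695} = - \frac{32036}{8645} - \frac{12502}{20695} = - \frac{154212962}{35781655}$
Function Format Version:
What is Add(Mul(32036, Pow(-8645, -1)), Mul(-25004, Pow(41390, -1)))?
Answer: Rational(-154212962, 35781655) ≈ -4.3098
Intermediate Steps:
Add(Mul(32036, Pow(-8645, -1)), Mul(-25004, Pow(41390, -1))) = Add(Mul(32036, Rational(-1, 8645)), Mul(-25004, Rational(1, 41390))) = Add(Rational(-32036, 8645), Rational(-12502, 20695)) = Rational(-154212962, 35781655)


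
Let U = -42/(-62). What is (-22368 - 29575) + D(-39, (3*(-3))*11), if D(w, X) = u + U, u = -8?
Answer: -1610460/31 ≈ -51950.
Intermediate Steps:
U = 21/31 (U = -42*(-1/62) = 21/31 ≈ 0.67742)
D(w, X) = -227/31 (D(w, X) = -8 + 21/31 = -227/31)
(-22368 - 29575) + D(-39, (3*(-3))*11) = (-22368 - 29575) - 227/31 = -51943 - 227/31 = -1610460/31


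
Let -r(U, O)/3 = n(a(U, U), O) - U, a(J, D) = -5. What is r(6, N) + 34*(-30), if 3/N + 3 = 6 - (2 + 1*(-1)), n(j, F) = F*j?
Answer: -1959/2 ≈ -979.50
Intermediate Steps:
N = 3/2 (N = 3/(-3 + (6 - (2 + 1*(-1)))) = 3/(-3 + (6 - (2 - 1))) = 3/(-3 + (6 - 1*1)) = 3/(-3 + (6 - 1)) = 3/(-3 + 5) = 3/2 ≈ 1.5000)
r(U, O) = 3*U + 15*O (r(U, O) = -3*(O*(-5) - U) = -3*(-5*O - U) = -3*(-U - 5*O) = 3*U + 15*O)
r(6, N) + 34*(-30) = (3*6 + 15*(3/2)) + 34*(-30) = (18 + 45/2) - 1020 = 81/2 - 1020 = -1959/2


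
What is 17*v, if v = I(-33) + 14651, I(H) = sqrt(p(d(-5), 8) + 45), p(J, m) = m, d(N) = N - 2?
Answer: 249067 + 17*sqrt(53) ≈ 2.4919e+5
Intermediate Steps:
d(N) = -2 + N
I(H) = sqrt(53) (I(H) = sqrt(8 + 45) = sqrt(53))
v = 14651 + sqrt(53) (v = sqrt(53) + 14651 = 14651 + sqrt(53) ≈ 14658.)
17*v = 17*(14651 + sqrt(53)) = 249067 + 17*sqrt(53)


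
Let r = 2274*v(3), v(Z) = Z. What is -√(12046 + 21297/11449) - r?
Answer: -6822 - √137935951/107 ≈ -6931.8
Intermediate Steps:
r = 6822 (r = 2274*3 = 6822)
-√(12046 + 21297/11449) - r = -√(12046 + 21297/11449) - 1*6822 = -√(12046 + 21297*(1/11449)) - 6822 = -√(12046 + 21297/11449) - 6822 = -√(137935951/11449) - 6822 = -√137935951/107 - 6822 = -6822 - √137935951/107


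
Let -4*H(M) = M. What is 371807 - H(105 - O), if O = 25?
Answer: 371827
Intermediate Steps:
H(M) = -M/4
371807 - H(105 - O) = 371807 - (-1)*(105 - 1*25)/4 = 371807 - (-1)*(105 - 25)/4 = 371807 - (-1)*80/4 = 371807 - 1*(-20) = 371807 + 20 = 371827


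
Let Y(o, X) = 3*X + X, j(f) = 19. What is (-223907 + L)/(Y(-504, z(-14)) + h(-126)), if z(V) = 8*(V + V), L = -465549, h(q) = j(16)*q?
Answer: 344728/1645 ≈ 209.56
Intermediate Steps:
h(q) = 19*q
z(V) = 16*V (z(V) = 8*(2*V) = 16*V)
Y(o, X) = 4*X
(-223907 + L)/(Y(-504, z(-14)) + h(-126)) = (-223907 - 465549)/(4*(16*(-14)) + 19*(-126)) = -689456/(4*(-224) - 2394) = -689456/(-896 - 2394) = -689456/(-3290) = -689456*(-1/3290) = 344728/1645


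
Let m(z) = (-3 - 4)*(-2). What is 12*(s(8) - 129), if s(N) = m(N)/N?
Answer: -1527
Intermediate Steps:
m(z) = 14 (m(z) = -7*(-2) = 14)
s(N) = 14/N
12*(s(8) - 129) = 12*(14/8 - 129) = 12*(14*(⅛) - 129) = 12*(7/4 - 129) = 12*(-509/4) = -1527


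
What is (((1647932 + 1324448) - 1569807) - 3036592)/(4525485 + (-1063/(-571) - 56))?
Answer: -933024849/2584021022 ≈ -0.36107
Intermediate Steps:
(((1647932 + 1324448) - 1569807) - 3036592)/(4525485 + (-1063/(-571) - 56)) = ((2972380 - 1569807) - 3036592)/(4525485 + (-1/571*(-1063) - 56)) = (1402573 - 3036592)/(4525485 + (1063/571 - 56)) = -1634019/(4525485 - 30913/571) = -1634019/2584021022/571 = -1634019*571/2584021022 = -933024849/2584021022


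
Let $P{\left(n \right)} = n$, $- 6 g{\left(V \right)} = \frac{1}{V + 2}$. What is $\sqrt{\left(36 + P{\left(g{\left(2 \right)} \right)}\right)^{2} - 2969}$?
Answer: $\frac{5 i \sqrt{38615}}{24} \approx 40.939 i$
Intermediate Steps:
$g{\left(V \right)} = - \frac{1}{6 \left(2 + V\right)}$ ($g{\left(V \right)} = - \frac{1}{6 \left(V + 2\right)} = - \frac{1}{6 \left(2 + V\right)}$)
$\sqrt{\left(36 + P{\left(g{\left(2 \right)} \right)}\right)^{2} - 2969} = \sqrt{\left(36 - \frac{1}{12 + 6 \cdot 2}\right)^{2} - 2969} = \sqrt{\left(36 - \frac{1}{12 + 12}\right)^{2} - 2969} = \sqrt{\left(36 - \frac{1}{24}\right)^{2} - 2969} = \sqrt{\left(\frac{863}{24}\right)^{2} - 2969} = \sqrt{\frac{744769}{576} - 2969} = \sqrt{- \frac{965375}{576}} = \frac{5 i \sqrt{38615}}{24}$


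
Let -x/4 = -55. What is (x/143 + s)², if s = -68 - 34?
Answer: 1705636/169 ≈ 10093.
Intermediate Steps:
x = 220 (x = -4*(-55) = 220)
s = -102
(x/143 + s)² = (220/143 - 102)² = (220*(1/143) - 102)² = (20/13 - 102)² = (-1306/13)² = 1705636/169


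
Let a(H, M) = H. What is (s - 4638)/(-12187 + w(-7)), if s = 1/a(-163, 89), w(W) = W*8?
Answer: 755995/1995609 ≈ 0.37883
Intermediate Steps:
w(W) = 8*W
s = -1/163 (s = 1/(-163) = -1/163 ≈ -0.0061350)
(s - 4638)/(-12187 + w(-7)) = (-1/163 - 4638)/(-12187 + 8*(-7)) = -755995/(163*(-12187 - 56)) = -755995/163/(-12243) = -755995/163*(-1/12243) = 755995/1995609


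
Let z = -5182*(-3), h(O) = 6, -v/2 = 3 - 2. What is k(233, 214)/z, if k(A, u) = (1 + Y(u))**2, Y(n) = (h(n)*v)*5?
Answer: 3481/15546 ≈ 0.22392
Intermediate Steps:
v = -2 (v = -2*(3 - 2) = -2*1 = -2)
Y(n) = -60 (Y(n) = (6*(-2))*5 = -12*5 = -60)
k(A, u) = 3481 (k(A, u) = (1 - 60)**2 = (-59)**2 = 3481)
z = 15546
k(233, 214)/z = 3481/15546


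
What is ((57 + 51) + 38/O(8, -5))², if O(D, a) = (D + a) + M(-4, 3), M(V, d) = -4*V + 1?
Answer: 1207801/100 ≈ 12078.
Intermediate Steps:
M(V, d) = 1 - 4*V
O(D, a) = 17 + D + a (O(D, a) = (D + a) + (1 - 4*(-4)) = (D + a) + (1 + 16) = (D + a) + 17 = 17 + D + a)
((57 + 51) + 38/O(8, -5))² = ((57 + 51) + 38/(17 + 8 - 5))² = (108 + 38/20)² = (108 + 38*(1/20))² = (108 + 19/10)² = (1099/10)² = 1207801/100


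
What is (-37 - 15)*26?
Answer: -1352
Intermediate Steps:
(-37 - 15)*26 = -52*26 = -1352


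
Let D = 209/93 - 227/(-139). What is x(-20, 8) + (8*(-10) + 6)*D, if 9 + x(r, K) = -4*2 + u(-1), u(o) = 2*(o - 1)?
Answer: -3983455/12927 ≈ -308.15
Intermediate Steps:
D = 50162/12927 (D = 209*(1/93) - 227*(-1/139) = 209/93 + 227/139 = 50162/12927 ≈ 3.8804)
u(o) = -2 + 2*o (u(o) = 2*(-1 + o) = -2 + 2*o)
x(r, K) = -21 (x(r, K) = -9 + (-4*2 + (-2 + 2*(-1))) = -9 + (-8 + (-2 - 2)) = -9 + (-8 - 4) = -9 - 12 = -21)
x(-20, 8) + (8*(-10) + 6)*D = -21 + (8*(-10) + 6)*(50162/12927) = -21 + (-80 + 6)*(50162/12927) = -21 - 74*50162/12927 = -21 - 3711988/12927 = -3983455/12927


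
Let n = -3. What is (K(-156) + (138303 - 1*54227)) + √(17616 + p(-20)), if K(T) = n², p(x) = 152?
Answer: 84085 + 2*√4442 ≈ 84218.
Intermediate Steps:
K(T) = 9 (K(T) = (-3)² = 9)
(K(-156) + (138303 - 1*54227)) + √(17616 + p(-20)) = (9 + (138303 - 1*54227)) + √(17616 + 152) = (9 + (138303 - 54227)) + √17768 = (9 + 84076) + 2*√4442 = 84085 + 2*√4442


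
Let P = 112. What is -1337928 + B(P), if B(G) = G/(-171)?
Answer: -228785800/171 ≈ -1.3379e+6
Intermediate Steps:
B(G) = -G/171 (B(G) = G*(-1/171) = -G/171)
-1337928 + B(P) = -1337928 - 1/171*112 = -1337928 - 112/171 = -228785800/171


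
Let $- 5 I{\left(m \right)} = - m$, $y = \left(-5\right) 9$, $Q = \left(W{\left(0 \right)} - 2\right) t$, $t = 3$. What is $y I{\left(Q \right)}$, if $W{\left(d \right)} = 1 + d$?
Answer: $27$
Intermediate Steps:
$Q = -3$ ($Q = \left(\left(1 + 0\right) - 2\right) 3 = \left(1 - 2\right) 3 = \left(-1\right) 3 = -3$)
$y = -45$
$I{\left(m \right)} = \frac{m}{5}$ ($I{\left(m \right)} = - \frac{\left(-1\right) m}{5} = \frac{m}{5}$)
$y I{\left(Q \right)} = - 45 \cdot \frac{1}{5} \left(-3\right) = \left(-45\right) \left(- \frac{3}{5}\right) = 27$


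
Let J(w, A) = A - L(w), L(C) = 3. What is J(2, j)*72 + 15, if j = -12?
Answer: -1065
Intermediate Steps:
J(w, A) = -3 + A (J(w, A) = A - 1*3 = A - 3 = -3 + A)
J(2, j)*72 + 15 = (-3 - 12)*72 + 15 = -15*72 + 15 = -1080 + 15 = -1065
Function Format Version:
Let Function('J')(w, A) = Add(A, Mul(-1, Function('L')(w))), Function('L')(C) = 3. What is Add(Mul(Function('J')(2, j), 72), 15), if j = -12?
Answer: -1065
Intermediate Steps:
Function('J')(w, A) = Add(-3, A) (Function('J')(w, A) = Add(A, Mul(-1, 3)) = Add(A, -3) = Add(-3, A))
Add(Mul(Function('J')(2, j), 72), 15) = Add(Mul(Add(-3, -12), 72), 15) = Add(Mul(-15, 72), 15) = Add(-1080, 15) = -1065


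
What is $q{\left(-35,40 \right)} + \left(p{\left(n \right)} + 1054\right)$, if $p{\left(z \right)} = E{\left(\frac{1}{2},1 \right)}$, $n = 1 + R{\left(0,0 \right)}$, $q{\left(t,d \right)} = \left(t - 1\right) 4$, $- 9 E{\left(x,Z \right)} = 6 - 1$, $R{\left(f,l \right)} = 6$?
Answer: $\frac{8185}{9} \approx 909.44$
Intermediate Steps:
$E{\left(x,Z \right)} = - \frac{5}{9}$ ($E{\left(x,Z \right)} = - \frac{6 - 1}{9} = \left(- \frac{1}{9}\right) 5 = - \frac{5}{9}$)
$q{\left(t,d \right)} = -4 + 4 t$ ($q{\left(t,d \right)} = \left(-1 + t\right) 4 = -4 + 4 t$)
$n = 7$ ($n = 1 + 6 = 7$)
$p{\left(z \right)} = - \frac{5}{9}$
$q{\left(-35,40 \right)} + \left(p{\left(n \right)} + 1054\right) = \left(-4 + 4 \left(-35\right)\right) + \left(- \frac{5}{9} + 1054\right) = \left(-4 - 140\right) + \frac{9481}{9} = -144 + \frac{9481}{9} = \frac{8185}{9}$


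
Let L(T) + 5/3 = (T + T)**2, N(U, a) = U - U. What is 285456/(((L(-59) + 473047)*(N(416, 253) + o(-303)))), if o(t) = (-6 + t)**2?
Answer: 23788/3874693243 ≈ 6.1393e-6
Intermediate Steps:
N(U, a) = 0
L(T) = -5/3 + 4*T**2 (L(T) = -5/3 + (T + T)**2 = -5/3 + (2*T)**2 = -5/3 + 4*T**2)
285456/(((L(-59) + 473047)*(N(416, 253) + o(-303)))) = 285456/((((-5/3 + 4*(-59)**2) + 473047)*(0 + (-6 - 303)**2))) = 285456/((((-5/3 + 4*3481) + 473047)*(0 + (-309)**2))) = 285456/((((-5/3 + 13924) + 473047)*(0 + 95481))) = 285456/(((41767/3 + 473047)*95481)) = 285456/(((1460908/3)*95481)) = 285456/46496318916 = 285456*(1/46496318916) = 23788/3874693243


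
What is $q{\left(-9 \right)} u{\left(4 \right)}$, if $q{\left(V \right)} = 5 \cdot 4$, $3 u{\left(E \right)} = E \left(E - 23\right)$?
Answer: $- \frac{1520}{3} \approx -506.67$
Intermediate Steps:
$u{\left(E \right)} = \frac{E \left(-23 + E\right)}{3}$ ($u{\left(E \right)} = \frac{E \left(E - 23\right)}{3} = \frac{E \left(-23 + E\right)}{3}$)
$q{\left(V \right)} = 20$
$q{\left(-9 \right)} u{\left(4 \right)} = 20 \cdot \frac{1}{3} \cdot 4 \left(-23 + 4\right) = 20 \cdot \frac{1}{3} \cdot 4 \left(-19\right) = 20 \left(- \frac{76}{3}\right) = - \frac{1520}{3}$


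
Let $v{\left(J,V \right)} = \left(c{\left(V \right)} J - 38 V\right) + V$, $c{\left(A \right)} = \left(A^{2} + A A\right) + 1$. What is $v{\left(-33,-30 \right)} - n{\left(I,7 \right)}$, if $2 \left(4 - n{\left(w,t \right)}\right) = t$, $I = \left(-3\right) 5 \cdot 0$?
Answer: $- \frac{116647}{2} \approx -58324.0$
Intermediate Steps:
$I = 0$ ($I = \left(-15\right) 0 = 0$)
$c{\left(A \right)} = 1 + 2 A^{2}$ ($c{\left(A \right)} = \left(A^{2} + A^{2}\right) + 1 = 2 A^{2} + 1 = 1 + 2 A^{2}$)
$n{\left(w,t \right)} = 4 - \frac{t}{2}$
$v{\left(J,V \right)} = - 37 V + J \left(1 + 2 V^{2}\right)$ ($v{\left(J,V \right)} = \left(\left(1 + 2 V^{2}\right) J - 38 V\right) + V = \left(J \left(1 + 2 V^{2}\right) - 38 V\right) + V = \left(- 38 V + J \left(1 + 2 V^{2}\right)\right) + V = - 37 V + J \left(1 + 2 V^{2}\right)$)
$v{\left(-33,-30 \right)} - n{\left(I,7 \right)} = \left(\left(-37\right) \left(-30\right) - 33 \left(1 + 2 \left(-30\right)^{2}\right)\right) - \left(4 - \frac{7}{2}\right) = \left(1110 - 33 \left(1 + 2 \cdot 900\right)\right) - \left(4 - \frac{7}{2}\right) = \left(1110 - 33 \left(1 + 1800\right)\right) - \frac{1}{2} = \left(1110 - 59433\right) - \frac{1}{2} = -58323 - \frac{1}{2} = - \frac{116647}{2}$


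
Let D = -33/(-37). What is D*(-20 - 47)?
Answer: -2211/37 ≈ -59.757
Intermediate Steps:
D = 33/37 (D = -33*(-1/37) = 33/37 ≈ 0.89189)
D*(-20 - 47) = 33*(-20 - 47)/37 = (33/37)*(-67) = -2211/37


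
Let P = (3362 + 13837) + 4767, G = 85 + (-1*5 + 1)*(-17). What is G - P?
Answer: -21813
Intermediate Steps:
G = 153 (G = 85 + (-5 + 1)*(-17) = 85 - 4*(-17) = 85 + 68 = 153)
P = 21966 (P = 17199 + 4767 = 21966)
G - P = 153 - 1*21966 = 153 - 21966 = -21813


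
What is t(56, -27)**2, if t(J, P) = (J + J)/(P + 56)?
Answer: 12544/841 ≈ 14.916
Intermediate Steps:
t(J, P) = 2*J/(56 + P) (t(J, P) = (2*J)/(56 + P) = 2*J/(56 + P))
t(56, -27)**2 = (2*56/(56 - 27))**2 = (2*56/29)**2 = (2*56*(1/29))**2 = (112/29)**2 = 12544/841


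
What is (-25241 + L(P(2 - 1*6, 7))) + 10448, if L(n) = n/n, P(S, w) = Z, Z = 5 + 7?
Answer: -14792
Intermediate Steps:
Z = 12
P(S, w) = 12
L(n) = 1
(-25241 + L(P(2 - 1*6, 7))) + 10448 = (-25241 + 1) + 10448 = -25240 + 10448 = -14792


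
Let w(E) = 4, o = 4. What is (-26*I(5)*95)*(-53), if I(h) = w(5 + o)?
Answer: 523640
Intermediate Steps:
I(h) = 4
(-26*I(5)*95)*(-53) = (-26*4*95)*(-53) = -104*95*(-53) = -9880*(-53) = 523640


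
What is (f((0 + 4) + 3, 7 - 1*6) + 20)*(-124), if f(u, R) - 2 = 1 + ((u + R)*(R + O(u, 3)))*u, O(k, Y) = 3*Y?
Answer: -72292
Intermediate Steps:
f(u, R) = 3 + u*(9 + R)*(R + u) (f(u, R) = 2 + (1 + ((u + R)*(R + 3*3))*u) = 2 + (1 + ((R + u)*(R + 9))*u) = 2 + (1 + ((R + u)*(9 + R))*u) = 2 + (1 + ((9 + R)*(R + u))*u) = 2 + (1 + u*(9 + R)*(R + u)) = 3 + u*(9 + R)*(R + u))
(f((0 + 4) + 3, 7 - 1*6) + 20)*(-124) = ((3 + 9*((0 + 4) + 3)² + (7 - 1*6)*((0 + 4) + 3)² + ((0 + 4) + 3)*(7 - 1*6)² + 9*(7 - 1*6)*((0 + 4) + 3)) + 20)*(-124) = ((3 + 9*(4 + 3)² + (7 - 6)*(4 + 3)² + (4 + 3)*(7 - 6)² + 9*(7 - 6)*(4 + 3)) + 20)*(-124) = ((3 + 9*7² + 1*7² + 7*1² + 9*1*7) + 20)*(-124) = ((3 + 9*49 + 1*49 + 7*1 + 63) + 20)*(-124) = ((3 + 441 + 49 + 7 + 63) + 20)*(-124) = (563 + 20)*(-124) = 583*(-124) = -72292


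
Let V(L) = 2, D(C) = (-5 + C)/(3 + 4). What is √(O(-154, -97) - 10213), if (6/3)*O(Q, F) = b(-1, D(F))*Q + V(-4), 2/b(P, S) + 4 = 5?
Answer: I*√10366 ≈ 101.81*I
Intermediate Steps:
D(C) = -5/7 + C/7 (D(C) = (-5 + C)/7 = (-5 + C)*(⅐) = -5/7 + C/7)
b(P, S) = 2 (b(P, S) = 2/(-4 + 5) = 2/1 = 2*1 = 2)
O(Q, F) = 1 + Q (O(Q, F) = (2*Q + 2)/2 = (2 + 2*Q)/2 = 1 + Q)
√(O(-154, -97) - 10213) = √((1 - 154) - 10213) = √(-153 - 10213) = √(-10366) = I*√10366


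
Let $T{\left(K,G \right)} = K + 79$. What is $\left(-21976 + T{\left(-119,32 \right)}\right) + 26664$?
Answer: $4648$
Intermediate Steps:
$T{\left(K,G \right)} = 79 + K$
$\left(-21976 + T{\left(-119,32 \right)}\right) + 26664 = \left(-21976 + \left(79 - 119\right)\right) + 26664 = \left(-21976 - 40\right) + 26664 = -22016 + 26664 = 4648$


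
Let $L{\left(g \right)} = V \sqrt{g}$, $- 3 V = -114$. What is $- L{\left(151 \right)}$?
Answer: $- 38 \sqrt{151} \approx -466.95$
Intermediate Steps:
$V = 38$ ($V = \left(- \frac{1}{3}\right) \left(-114\right) = 38$)
$L{\left(g \right)} = 38 \sqrt{g}$
$- L{\left(151 \right)} = - 38 \sqrt{151}$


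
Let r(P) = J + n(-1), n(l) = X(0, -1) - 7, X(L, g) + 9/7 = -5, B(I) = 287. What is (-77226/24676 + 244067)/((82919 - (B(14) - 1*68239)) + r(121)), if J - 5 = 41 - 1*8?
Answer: 21078820231/13032259260 ≈ 1.6174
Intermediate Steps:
X(L, g) = -44/7 (X(L, g) = -9/7 - 5 = -44/7)
J = 38 (J = 5 + (41 - 1*8) = 5 + (41 - 8) = 5 + 33 = 38)
n(l) = -93/7 (n(l) = -44/7 - 7 = -93/7)
r(P) = 173/7 (r(P) = 38 - 93/7 = 173/7)
(-77226/24676 + 244067)/((82919 - (B(14) - 1*68239)) + r(121)) = (-77226/24676 + 244067)/((82919 - (287 - 1*68239)) + 173/7) = (-77226*1/24676 + 244067)/((82919 - (287 - 68239)) + 173/7) = (-38613/12338 + 244067)/((82919 - 1*(-67952)) + 173/7) = 3011260033/(12338*((82919 + 67952) + 173/7)) = 3011260033/(12338*(150871 + 173/7)) = 3011260033/(12338*(1056270/7)) = (3011260033/12338)*(7/1056270) = 21078820231/13032259260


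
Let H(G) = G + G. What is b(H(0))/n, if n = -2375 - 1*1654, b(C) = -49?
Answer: 49/4029 ≈ 0.012162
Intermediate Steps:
H(G) = 2*G
n = -4029 (n = -2375 - 1654 = -4029)
b(H(0))/n = -49/(-4029) = -49*(-1/4029) = 49/4029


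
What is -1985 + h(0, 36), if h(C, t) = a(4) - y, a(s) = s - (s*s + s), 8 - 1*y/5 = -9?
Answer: -2086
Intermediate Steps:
y = 85 (y = 40 - 5*(-9) = 40 + 45 = 85)
a(s) = -s² (a(s) = s - (s² + s) = s - (s + s²) = s + (-s - s²) = -s²)
h(C, t) = -101 (h(C, t) = -1*4² - 1*85 = -1*16 - 85 = -16 - 85 = -101)
-1985 + h(0, 36) = -1985 - 101 = -2086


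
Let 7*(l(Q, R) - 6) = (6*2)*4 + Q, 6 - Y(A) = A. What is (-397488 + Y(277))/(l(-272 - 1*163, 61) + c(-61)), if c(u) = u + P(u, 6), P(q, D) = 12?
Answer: 2784313/688 ≈ 4047.0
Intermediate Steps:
Y(A) = 6 - A
l(Q, R) = 90/7 + Q/7 (l(Q, R) = 6 + ((6*2)*4 + Q)/7 = 6 + (12*4 + Q)/7 = 6 + (48 + Q)/7 = 6 + (48/7 + Q/7) = 90/7 + Q/7)
c(u) = 12 + u (c(u) = u + 12 = 12 + u)
(-397488 + Y(277))/(l(-272 - 1*163, 61) + c(-61)) = (-397488 + (6 - 1*277))/((90/7 + (-272 - 1*163)/7) + (12 - 61)) = (-397488 + (6 - 277))/((90/7 + (-272 - 163)/7) - 49) = (-397488 - 271)/((90/7 + (⅐)*(-435)) - 49) = -397759/((90/7 - 435/7) - 49) = -397759/(-345/7 - 49) = -397759/(-688/7) = -397759*(-7/688) = 2784313/688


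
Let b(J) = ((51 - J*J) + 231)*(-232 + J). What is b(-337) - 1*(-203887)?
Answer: 64664190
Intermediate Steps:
b(J) = (-232 + J)*(282 - J²) (b(J) = ((51 - J²) + 231)*(-232 + J) = (282 - J²)*(-232 + J) = (-232 + J)*(282 - J²))
b(-337) - 1*(-203887) = (-65424 - 1*(-337)³ + 232*(-337)² + 282*(-337)) - 1*(-203887) = (-65424 - 1*(-38272753) + 232*113569 - 95034) + 203887 = (-65424 + 38272753 + 26348008 - 95034) + 203887 = 64460303 + 203887 = 64664190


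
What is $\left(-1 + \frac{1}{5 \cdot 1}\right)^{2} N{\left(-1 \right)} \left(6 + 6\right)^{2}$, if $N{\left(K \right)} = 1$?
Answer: $\frac{2304}{25} \approx 92.16$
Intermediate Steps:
$\left(-1 + \frac{1}{5 \cdot 1}\right)^{2} N{\left(-1 \right)} \left(6 + 6\right)^{2} = \left(-1 + \frac{1}{5 \cdot 1}\right)^{2} \cdot 1 \left(6 + 6\right)^{2} = \left(-1 + \frac{1}{5}\right)^{2} \cdot 1 \cdot 12^{2} = \left(-1 + \frac{1}{5}\right)^{2} \cdot 1 \cdot 144 = \left(- \frac{4}{5}\right)^{2} \cdot 1 \cdot 144 = \frac{16}{25} \cdot 1 \cdot 144 = \frac{16}{25} \cdot 144 = \frac{2304}{25}$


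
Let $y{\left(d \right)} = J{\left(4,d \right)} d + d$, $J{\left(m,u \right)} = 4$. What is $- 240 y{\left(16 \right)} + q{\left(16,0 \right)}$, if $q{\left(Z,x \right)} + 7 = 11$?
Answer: $-19196$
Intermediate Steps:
$q{\left(Z,x \right)} = 4$ ($q{\left(Z,x \right)} = -7 + 11 = 4$)
$y{\left(d \right)} = 5 d$ ($y{\left(d \right)} = 4 d + d = 5 d$)
$- 240 y{\left(16 \right)} + q{\left(16,0 \right)} = - 240 \cdot 5 \cdot 16 + 4 = \left(-240\right) 80 + 4 = -19200 + 4 = -19196$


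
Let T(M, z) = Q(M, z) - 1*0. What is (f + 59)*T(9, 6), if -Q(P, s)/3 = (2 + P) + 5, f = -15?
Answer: -2112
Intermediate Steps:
Q(P, s) = -21 - 3*P (Q(P, s) = -3*((2 + P) + 5) = -3*(7 + P) = -21 - 3*P)
T(M, z) = -21 - 3*M (T(M, z) = (-21 - 3*M) - 1*0 = (-21 - 3*M) + 0 = -21 - 3*M)
(f + 59)*T(9, 6) = (-15 + 59)*(-21 - 3*9) = 44*(-21 - 27) = 44*(-48) = -2112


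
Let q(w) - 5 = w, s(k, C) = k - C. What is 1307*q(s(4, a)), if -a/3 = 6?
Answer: 35289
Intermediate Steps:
a = -18 (a = -3*6 = -18)
q(w) = 5 + w
1307*q(s(4, a)) = 1307*(5 + (4 - 1*(-18))) = 1307*(5 + (4 + 18)) = 1307*(5 + 22) = 1307*27 = 35289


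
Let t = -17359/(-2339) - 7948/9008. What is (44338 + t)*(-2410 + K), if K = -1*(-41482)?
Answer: 2281625728520952/1316857 ≈ 1.7326e+9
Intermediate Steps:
K = 41482
t = 34444875/5267428 (t = -17359*(-1/2339) - 7948*1/9008 = 17359/2339 - 1987/2252 = 34444875/5267428 ≈ 6.5392)
(44338 + t)*(-2410 + K) = (44338 + 34444875/5267428)*(-2410 + 41482) = (233581667539/5267428)*39072 = 2281625728520952/1316857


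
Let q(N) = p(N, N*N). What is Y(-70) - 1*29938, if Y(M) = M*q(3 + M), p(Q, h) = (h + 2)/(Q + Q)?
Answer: -1848661/67 ≈ -27592.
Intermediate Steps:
p(Q, h) = (2 + h)/(2*Q) (p(Q, h) = (2 + h)/((2*Q)) = (2 + h)*(1/(2*Q)) = (2 + h)/(2*Q))
q(N) = (2 + N**2)/(2*N) (q(N) = (2 + N*N)/(2*N) = (2 + N**2)/(2*N))
Y(M) = M*(3/2 + 1/(3 + M) + M/2) (Y(M) = M*(1/(3 + M) + (3 + M)/2) = M*(1/(3 + M) + (3/2 + M/2)) = M*(3/2 + 1/(3 + M) + M/2))
Y(-70) - 1*29938 = (1/2)*(-70)*(2 + (3 - 70)**2)/(3 - 70) - 1*29938 = (1/2)*(-70)*(2 + (-67)**2)/(-67) - 29938 = (1/2)*(-70)*(-1/67)*(2 + 4489) - 29938 = (1/2)*(-70)*(-1/67)*4491 - 29938 = 157185/67 - 29938 = -1848661/67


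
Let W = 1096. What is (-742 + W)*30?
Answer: 10620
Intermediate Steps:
(-742 + W)*30 = (-742 + 1096)*30 = 354*30 = 10620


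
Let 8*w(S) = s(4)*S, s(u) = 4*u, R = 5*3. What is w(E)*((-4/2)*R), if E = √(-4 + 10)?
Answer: -60*√6 ≈ -146.97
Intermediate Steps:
R = 15
E = √6 ≈ 2.4495
w(S) = 2*S (w(S) = ((4*4)*S)/8 = (16*S)/8 = 2*S)
w(E)*((-4/2)*R) = (2*√6)*(-4/2*15) = (2*√6)*(-4*½*15) = (2*√6)*(-2*15) = (2*√6)*(-30) = -60*√6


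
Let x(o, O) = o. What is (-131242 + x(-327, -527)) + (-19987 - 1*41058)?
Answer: -192614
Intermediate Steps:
(-131242 + x(-327, -527)) + (-19987 - 1*41058) = (-131242 - 327) + (-19987 - 1*41058) = -131569 + (-19987 - 41058) = -131569 - 61045 = -192614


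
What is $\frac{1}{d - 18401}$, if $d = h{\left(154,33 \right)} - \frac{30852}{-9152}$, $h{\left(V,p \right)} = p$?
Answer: $- \frac{2288}{42018271} \approx -5.4453 \cdot 10^{-5}$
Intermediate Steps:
$d = \frac{83217}{2288}$ ($d = 33 - \frac{30852}{-9152} = 33 - - \frac{7713}{2288} = 33 + \frac{7713}{2288} = \frac{83217}{2288} \approx 36.371$)
$\frac{1}{d - 18401} = \frac{1}{\frac{83217}{2288} - 18401} = \frac{1}{- \frac{42018271}{2288}} = - \frac{2288}{42018271}$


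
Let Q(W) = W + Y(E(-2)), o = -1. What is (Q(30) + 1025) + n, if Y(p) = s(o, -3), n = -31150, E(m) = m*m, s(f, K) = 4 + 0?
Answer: -30091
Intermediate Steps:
s(f, K) = 4
E(m) = m**2
Y(p) = 4
Q(W) = 4 + W (Q(W) = W + 4 = 4 + W)
(Q(30) + 1025) + n = ((4 + 30) + 1025) - 31150 = (34 + 1025) - 31150 = 1059 - 31150 = -30091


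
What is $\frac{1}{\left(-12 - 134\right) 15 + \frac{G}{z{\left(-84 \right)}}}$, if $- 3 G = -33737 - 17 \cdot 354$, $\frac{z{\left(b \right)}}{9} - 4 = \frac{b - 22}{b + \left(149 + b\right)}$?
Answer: $- \frac{4914}{10006315} \approx -0.00049109$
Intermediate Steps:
$z{\left(b \right)} = 36 + \frac{9 \left(-22 + b\right)}{149 + 2 b}$ ($z{\left(b \right)} = 36 + 9 \frac{b - 22}{b + \left(149 + b\right)} = 36 + 9 \frac{-22 + b}{149 + 2 b} = 36 + \frac{9 \left(-22 + b\right)}{149 + 2 b}$)
$G = \frac{39755}{3}$ ($G = - \frac{-33737 - 17 \cdot 354}{3} = - \frac{-33737 - 6018}{3} = \left(- \frac{1}{3}\right) \left(-39755\right) = \frac{39755}{3} \approx 13252.0$)
$\frac{1}{\left(-12 - 134\right) 15 + \frac{G}{z{\left(-84 \right)}}} = \frac{1}{\left(-12 - 134\right) 15 + \frac{39755}{3 \frac{9 \left(574 + 9 \left(-84\right)\right)}{149 + 2 \left(-84\right)}}} = \frac{1}{\left(-146\right) 15 + \frac{39755}{3 \frac{9 \left(574 - 756\right)}{149 - 168}}} = \frac{1}{-2190 + \frac{39755}{3 \cdot 9 \frac{1}{-19} \left(-182\right)}} = \frac{1}{-2190 + \frac{39755}{3 \cdot 9 \left(- \frac{1}{19}\right) \left(-182\right)}} = \frac{1}{-2190 + \frac{39755}{3 \cdot \frac{1638}{19}}} = \frac{1}{-2190 + \frac{39755}{3} \cdot \frac{19}{1638}} = \frac{1}{-2190 + \frac{755345}{4914}} = \frac{1}{- \frac{10006315}{4914}} = - \frac{4914}{10006315}$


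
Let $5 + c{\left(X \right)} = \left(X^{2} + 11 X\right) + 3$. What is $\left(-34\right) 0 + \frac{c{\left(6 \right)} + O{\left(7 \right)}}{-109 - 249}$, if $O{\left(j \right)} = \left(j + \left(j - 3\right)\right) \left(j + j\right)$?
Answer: $- \frac{127}{179} \approx -0.7095$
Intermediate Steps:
$c{\left(X \right)} = -2 + X^{2} + 11 X$ ($c{\left(X \right)} = -5 + \left(\left(X^{2} + 11 X\right) + 3\right) = -5 + \left(3 + X^{2} + 11 X\right) = -2 + X^{2} + 11 X$)
$O{\left(j \right)} = 2 j \left(-3 + 2 j\right)$ ($O{\left(j \right)} = \left(j + \left(j - 3\right)\right) 2 j = \left(j + \left(-3 + j\right)\right) 2 j = \left(-3 + 2 j\right) 2 j = 2 j \left(-3 + 2 j\right)$)
$\left(-34\right) 0 + \frac{c{\left(6 \right)} + O{\left(7 \right)}}{-109 - 249} = \left(-34\right) 0 + \frac{\left(-2 + 6^{2} + 11 \cdot 6\right) + 2 \cdot 7 \left(-3 + 2 \cdot 7\right)}{-109 - 249} = 0 + \frac{\left(-2 + 36 + 66\right) + 2 \cdot 7 \left(-3 + 14\right)}{-358} = 0 + \left(100 + 2 \cdot 7 \cdot 11\right) \left(- \frac{1}{358}\right) = 0 + \left(100 + 154\right) \left(- \frac{1}{358}\right) = 0 + 254 \left(- \frac{1}{358}\right) = 0 - \frac{127}{179} = - \frac{127}{179}$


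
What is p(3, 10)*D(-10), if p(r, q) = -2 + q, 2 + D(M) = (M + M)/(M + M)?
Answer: -8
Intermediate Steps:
D(M) = -1 (D(M) = -2 + (M + M)/(M + M) = -2 + (2*M)/((2*M)) = -2 + (2*M)*(1/(2*M)) = -2 + 1 = -1)
p(3, 10)*D(-10) = (-2 + 10)*(-1) = 8*(-1) = -8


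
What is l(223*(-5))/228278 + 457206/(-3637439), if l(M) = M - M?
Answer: -457206/3637439 ≈ -0.12569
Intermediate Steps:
l(M) = 0
l(223*(-5))/228278 + 457206/(-3637439) = 0/228278 + 457206/(-3637439) = 0*(1/228278) + 457206*(-1/3637439) = 0 - 457206/3637439 = -457206/3637439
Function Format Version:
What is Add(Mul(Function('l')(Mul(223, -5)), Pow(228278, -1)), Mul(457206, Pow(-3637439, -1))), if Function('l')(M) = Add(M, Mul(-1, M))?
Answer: Rational(-457206, 3637439) ≈ -0.12569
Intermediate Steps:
Function('l')(M) = 0
Add(Mul(Function('l')(Mul(223, -5)), Pow(228278, -1)), Mul(457206, Pow(-3637439, -1))) = Add(Mul(0, Pow(228278, -1)), Mul(457206, Pow(-3637439, -1))) = Add(Mul(0, Rational(1, 228278)), Mul(457206, Rational(-1, 3637439))) = Add(0, Rational(-457206, 3637439)) = Rational(-457206, 3637439)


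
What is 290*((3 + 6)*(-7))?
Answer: -18270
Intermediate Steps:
290*((3 + 6)*(-7)) = 290*(9*(-7)) = 290*(-63) = -18270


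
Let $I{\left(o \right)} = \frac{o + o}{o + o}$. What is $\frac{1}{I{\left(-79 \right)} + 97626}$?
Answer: $\frac{1}{97627} \approx 1.0243 \cdot 10^{-5}$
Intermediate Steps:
$I{\left(o \right)} = 1$ ($I{\left(o \right)} = \frac{2 o}{2 o} = 2 o \frac{1}{2 o} = 1$)
$\frac{1}{I{\left(-79 \right)} + 97626} = \frac{1}{1 + 97626} = \frac{1}{97627}$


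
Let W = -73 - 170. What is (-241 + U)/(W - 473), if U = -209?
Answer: 225/358 ≈ 0.62849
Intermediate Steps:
W = -243
(-241 + U)/(W - 473) = (-241 - 209)/(-243 - 473) = -450/(-716) = -450*(-1/716) = 225/358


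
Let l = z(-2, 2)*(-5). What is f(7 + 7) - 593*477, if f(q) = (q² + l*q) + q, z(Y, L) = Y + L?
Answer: -282651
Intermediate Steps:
z(Y, L) = L + Y
l = 0 (l = (2 - 2)*(-5) = 0*(-5) = 0)
f(q) = q + q² (f(q) = (q² + 0*q) + q = (q² + 0) + q = q² + q = q + q²)
f(7 + 7) - 593*477 = (7 + 7)*(1 + (7 + 7)) - 593*477 = 14*(1 + 14) - 282861 = 14*15 - 282861 = 210 - 282861 = -282651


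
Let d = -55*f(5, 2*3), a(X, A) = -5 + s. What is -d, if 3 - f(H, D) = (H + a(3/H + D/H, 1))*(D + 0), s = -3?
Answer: 1155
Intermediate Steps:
a(X, A) = -8 (a(X, A) = -5 - 3 = -8)
f(H, D) = 3 - D*(-8 + H) (f(H, D) = 3 - (H - 8)*(D + 0) = 3 - (-8 + H)*D = 3 - D*(-8 + H))
d = -1155 (d = -55*(3 + 8*(2*3) - 1*2*3*5) = -55*(3 + 8*6 - 1*6*5) = -55*(3 + 48 - 30) = -55*21 = -1155)
-d = -1*(-1155) = 1155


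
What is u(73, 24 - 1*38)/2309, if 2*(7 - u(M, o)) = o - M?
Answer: 101/4618 ≈ 0.021871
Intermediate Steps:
u(M, o) = 7 + M/2 - o/2 (u(M, o) = 7 - (o - M)/2 = 7 + (M/2 - o/2) = 7 + M/2 - o/2)
u(73, 24 - 1*38)/2309 = (7 + (½)*73 - (24 - 1*38)/2)/2309 = (7 + 73/2 - (24 - 38)/2)*(1/2309) = (7 + 73/2 - ½*(-14))*(1/2309) = (7 + 73/2 + 7)*(1/2309) = (101/2)*(1/2309) = 101/4618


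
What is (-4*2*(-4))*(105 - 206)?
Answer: -3232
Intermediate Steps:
(-4*2*(-4))*(105 - 206) = -8*(-4)*(-101) = 32*(-101) = -3232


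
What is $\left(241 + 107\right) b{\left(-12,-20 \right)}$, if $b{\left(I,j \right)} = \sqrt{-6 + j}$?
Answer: $348 i \sqrt{26} \approx 1774.5 i$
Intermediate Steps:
$\left(241 + 107\right) b{\left(-12,-20 \right)} = \left(241 + 107\right) \sqrt{-6 - 20} = 348 \sqrt{-26} = 348 i \sqrt{26}$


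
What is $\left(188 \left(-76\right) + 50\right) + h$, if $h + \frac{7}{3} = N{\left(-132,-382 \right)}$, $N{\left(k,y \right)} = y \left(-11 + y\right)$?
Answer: $\frac{407657}{3} \approx 1.3589 \cdot 10^{5}$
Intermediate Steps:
$h = \frac{450371}{3}$ ($h = - \frac{7}{3} - 382 \left(-11 - 382\right) = - \frac{7}{3} - -150126 = - \frac{7}{3} + 150126 = \frac{450371}{3} \approx 1.5012 \cdot 10^{5}$)
$\left(188 \left(-76\right) + 50\right) + h = \left(188 \left(-76\right) + 50\right) + \frac{450371}{3} = \left(-14288 + 50\right) + \frac{450371}{3} = -14238 + \frac{450371}{3} = \frac{407657}{3}$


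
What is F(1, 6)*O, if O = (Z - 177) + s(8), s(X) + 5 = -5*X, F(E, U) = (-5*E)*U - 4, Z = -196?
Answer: 14212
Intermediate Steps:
F(E, U) = -4 - 5*E*U (F(E, U) = -5*E*U - 4 = -4 - 5*E*U)
s(X) = -5 - 5*X
O = -418 (O = (-196 - 177) + (-5 - 5*8) = -373 + (-5 - 40) = -373 - 45 = -418)
F(1, 6)*O = (-4 - 5*1*6)*(-418) = (-4 - 30)*(-418) = -34*(-418) = 14212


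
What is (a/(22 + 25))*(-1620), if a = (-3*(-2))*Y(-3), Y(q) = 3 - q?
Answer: -58320/47 ≈ -1240.9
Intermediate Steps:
a = 36 (a = (-3*(-2))*(3 - 1*(-3)) = 6*(3 + 3) = 6*6 = 36)
(a/(22 + 25))*(-1620) = (36/(22 + 25))*(-1620) = (36/47)*(-1620) = -58320/47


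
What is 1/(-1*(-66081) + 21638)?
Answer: 1/87719 ≈ 1.1400e-5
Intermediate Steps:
1/(-1*(-66081) + 21638) = 1/(66081 + 21638) = 1/87719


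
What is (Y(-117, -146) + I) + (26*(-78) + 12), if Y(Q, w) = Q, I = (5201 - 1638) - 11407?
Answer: -9977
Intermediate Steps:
I = -7844 (I = 3563 - 11407 = -7844)
(Y(-117, -146) + I) + (26*(-78) + 12) = (-117 - 7844) + (26*(-78) + 12) = -7961 + (-2028 + 12) = -7961 - 2016 = -9977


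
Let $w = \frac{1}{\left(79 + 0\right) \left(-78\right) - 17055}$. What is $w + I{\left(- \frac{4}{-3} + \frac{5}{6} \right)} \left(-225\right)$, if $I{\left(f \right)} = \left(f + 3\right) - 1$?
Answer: $- \frac{43531877}{46434} \approx -937.5$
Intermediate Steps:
$I{\left(f \right)} = 2 + f$ ($I{\left(f \right)} = \left(3 + f\right) - 1 = 2 + f$)
$w = - \frac{1}{23217}$ ($w = \frac{1}{79 \left(-78\right) - 17055} = \frac{1}{-6162 - 17055} = \frac{1}{-23217} = - \frac{1}{23217} \approx -4.3072 \cdot 10^{-5}$)
$w + I{\left(- \frac{4}{-3} + \frac{5}{6} \right)} \left(-225\right) = - \frac{1}{23217} + \left(2 + \left(- \frac{4}{-3} + \frac{5}{6}\right)\right) \left(-225\right) = - \frac{1}{23217} + \left(2 + \left(\left(-4\right) \left(- \frac{1}{3}\right) + 5 \cdot \frac{1}{6}\right)\right) \left(-225\right) = - \frac{1}{23217} + \left(2 + \left(\frac{4}{3} + \frac{5}{6}\right)\right) \left(-225\right) = - \frac{1}{23217} + \left(2 + \frac{13}{6}\right) \left(-225\right) = - \frac{1}{23217} + \frac{25}{6} \left(-225\right) = - \frac{1}{23217} - \frac{1875}{2} = - \frac{43531877}{46434}$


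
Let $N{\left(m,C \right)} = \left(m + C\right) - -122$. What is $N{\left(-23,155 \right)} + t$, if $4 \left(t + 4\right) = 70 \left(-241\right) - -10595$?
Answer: $- \frac{5275}{4} \approx -1318.8$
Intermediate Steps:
$t = - \frac{6291}{4}$ ($t = -4 + \frac{70 \left(-241\right) - -10595}{4} = -4 + \frac{-16870 + 10595}{4} = -4 + \frac{1}{4} \left(-6275\right) = -4 - \frac{6275}{4} = - \frac{6291}{4} \approx -1572.8$)
$N{\left(m,C \right)} = 122 + C + m$ ($N{\left(m,C \right)} = \left(C + m\right) + 122 = 122 + C + m$)
$N{\left(-23,155 \right)} + t = \left(122 + 155 - 23\right) - \frac{6291}{4} = 254 - \frac{6291}{4} = - \frac{5275}{4}$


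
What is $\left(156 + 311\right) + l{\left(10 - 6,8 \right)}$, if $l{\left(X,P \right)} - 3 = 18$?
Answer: $488$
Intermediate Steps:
$l{\left(X,P \right)} = 21$ ($l{\left(X,P \right)} = 3 + 18 = 21$)
$\left(156 + 311\right) + l{\left(10 - 6,8 \right)} = \left(156 + 311\right) + 21 = 467 + 21 = 488$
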